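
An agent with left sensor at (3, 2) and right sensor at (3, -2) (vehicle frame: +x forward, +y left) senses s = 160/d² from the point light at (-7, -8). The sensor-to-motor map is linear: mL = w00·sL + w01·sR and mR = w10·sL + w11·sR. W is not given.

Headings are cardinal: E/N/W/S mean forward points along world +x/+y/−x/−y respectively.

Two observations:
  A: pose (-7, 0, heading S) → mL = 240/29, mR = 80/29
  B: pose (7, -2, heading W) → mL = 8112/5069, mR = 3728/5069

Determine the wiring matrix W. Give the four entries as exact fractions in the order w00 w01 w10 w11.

1 1/2 1 -1/2

obs A: pose=(-7,0,S) → sL=160/29, sR=160/29, mL=240/29, mR=80/29
obs B: pose=(7,-2,W) → sL=160/137, sR=32/37, mL=8112/5069, mR=3728/5069
sensor matrix S = [[160/29, 160/29], [160/137, 32/37]]; det S = -245760/147001
solve [mL_A; mL_B] = S·[w00; w01] and [mR_A; mR_B] = S·[w10; w11]:
  w00 = 1, w01 = 1/2, w10 = 1, w11 = -1/2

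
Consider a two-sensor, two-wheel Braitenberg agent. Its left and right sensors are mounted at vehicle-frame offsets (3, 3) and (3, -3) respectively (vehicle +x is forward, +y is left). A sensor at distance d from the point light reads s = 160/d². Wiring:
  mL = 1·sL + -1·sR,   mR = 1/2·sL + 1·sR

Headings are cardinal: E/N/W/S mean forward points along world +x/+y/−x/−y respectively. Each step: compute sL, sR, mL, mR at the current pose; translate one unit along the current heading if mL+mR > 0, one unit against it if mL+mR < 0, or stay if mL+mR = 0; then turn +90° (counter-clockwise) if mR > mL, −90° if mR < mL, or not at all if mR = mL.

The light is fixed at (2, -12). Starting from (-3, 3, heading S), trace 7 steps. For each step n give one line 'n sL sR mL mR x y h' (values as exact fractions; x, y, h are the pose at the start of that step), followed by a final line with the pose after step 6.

n=0: pose=(-3,3,S); sL=40/37, sR=10/13; mL=150/481, mR=630/481; mL+mR=60/37 → advance +1; mR−mL=480/481 → turn +1·90°
n=1: pose=(-3,2,E); sL=160/293, sR=32/25; mL=-5376/7325, mR=11376/7325; mL+mR=240/293 → advance +1; mR−mL=16752/7325 → turn +1·90°
n=2: pose=(-2,2,N); sL=80/169, sR=16/29; mL=-384/4901, mR=3864/4901; mL+mR=120/169 → advance +1; mR−mL=4248/4901 → turn +1·90°
n=3: pose=(-2,3,W); sL=160/193, sR=160/373; mL=28800/71989, mR=60720/71989; mL+mR=240/193 → advance +1; mR−mL=31920/71989 → turn +1·90°
n=4: pose=(-3,3,S); sL=40/37, sR=10/13; mL=150/481, mR=630/481; mL+mR=60/37 → advance +1; mR−mL=480/481 → turn +1·90°
n=5: pose=(-3,2,E); sL=160/293, sR=32/25; mL=-5376/7325, mR=11376/7325; mL+mR=240/293 → advance +1; mR−mL=16752/7325 → turn +1·90°
n=6: pose=(-2,2,N); sL=80/169, sR=16/29; mL=-384/4901, mR=3864/4901; mL+mR=120/169 → advance +1; mR−mL=4248/4901 → turn +1·90°

0 40/37 10/13 150/481 630/481 -3 3 S
1 160/293 32/25 -5376/7325 11376/7325 -3 2 E
2 80/169 16/29 -384/4901 3864/4901 -2 2 N
3 160/193 160/373 28800/71989 60720/71989 -2 3 W
4 40/37 10/13 150/481 630/481 -3 3 S
5 160/293 32/25 -5376/7325 11376/7325 -3 2 E
6 80/169 16/29 -384/4901 3864/4901 -2 2 N
final -2 3 W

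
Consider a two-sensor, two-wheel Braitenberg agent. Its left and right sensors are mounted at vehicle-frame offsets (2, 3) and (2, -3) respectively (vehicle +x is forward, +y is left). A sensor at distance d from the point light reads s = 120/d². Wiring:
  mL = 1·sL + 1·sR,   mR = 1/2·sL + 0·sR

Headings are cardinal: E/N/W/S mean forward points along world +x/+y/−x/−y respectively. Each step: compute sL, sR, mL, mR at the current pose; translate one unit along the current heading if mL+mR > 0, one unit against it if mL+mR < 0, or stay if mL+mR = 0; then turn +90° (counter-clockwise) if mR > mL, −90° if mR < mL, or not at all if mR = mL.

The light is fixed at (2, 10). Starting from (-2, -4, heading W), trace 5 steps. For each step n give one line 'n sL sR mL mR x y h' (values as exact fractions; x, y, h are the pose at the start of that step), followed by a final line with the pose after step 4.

n=0: pose=(-2,-4,W); sL=24/65, sR=120/157; mL=11568/10205, mR=12/65; mL+mR=13452/10205 → advance +1; mR−mL=-9684/10205 → turn -1·90°
n=1: pose=(-3,-4,N); sL=15/26, sR=30/37; mL=1335/962, mR=15/52; mL+mR=3225/1924 → advance +1; mR−mL=-2115/1924 → turn -1·90°
n=2: pose=(-3,-3,E); sL=120/109, sR=24/53; mL=8976/5777, mR=60/109; mL+mR=12156/5777 → advance +1; mR−mL=-5796/5777 → turn -1·90°
n=3: pose=(-2,-3,S); sL=60/113, sR=60/137; mL=15000/15481, mR=30/113; mL+mR=19110/15481 → advance +1; mR−mL=-10890/15481 → turn -1·90°
n=4: pose=(-2,-4,W); sL=24/65, sR=120/157; mL=11568/10205, mR=12/65; mL+mR=13452/10205 → advance +1; mR−mL=-9684/10205 → turn -1·90°

0 24/65 120/157 11568/10205 12/65 -2 -4 W
1 15/26 30/37 1335/962 15/52 -3 -4 N
2 120/109 24/53 8976/5777 60/109 -3 -3 E
3 60/113 60/137 15000/15481 30/113 -2 -3 S
4 24/65 120/157 11568/10205 12/65 -2 -4 W
final -3 -4 N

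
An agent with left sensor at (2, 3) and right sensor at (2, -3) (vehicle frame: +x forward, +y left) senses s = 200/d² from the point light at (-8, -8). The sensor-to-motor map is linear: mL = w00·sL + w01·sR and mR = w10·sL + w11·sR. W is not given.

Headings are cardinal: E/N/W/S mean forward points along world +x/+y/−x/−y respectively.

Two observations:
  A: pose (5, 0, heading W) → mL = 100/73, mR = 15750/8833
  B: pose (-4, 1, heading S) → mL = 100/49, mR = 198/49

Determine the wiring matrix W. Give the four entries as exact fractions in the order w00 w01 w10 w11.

obs A: pose=(5,0,W) → sL=100/73, sR=100/121, mL=100/73, mR=15750/8833
obs B: pose=(-4,1,S) → sL=100/49, sR=4, mL=100/49, mR=198/49
sensor matrix S = [[100/73, 100/121], [100/49, 4]]; det S = 1641600/432817
solve [mL_A; mL_B] = S·[w00; w01] and [mR_A; mR_B] = S·[w10; w11]:
  w00 = 1, w01 = 0, w10 = 1, w11 = 1/2

1 0 1 1/2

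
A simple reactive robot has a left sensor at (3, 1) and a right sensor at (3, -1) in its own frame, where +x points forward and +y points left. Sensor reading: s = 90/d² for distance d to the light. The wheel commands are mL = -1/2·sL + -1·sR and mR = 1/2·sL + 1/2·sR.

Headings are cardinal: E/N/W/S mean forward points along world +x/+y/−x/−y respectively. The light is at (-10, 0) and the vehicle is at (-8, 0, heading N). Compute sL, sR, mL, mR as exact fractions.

9 5 -19/2 7

left sensor world pos  = (-9, 3); dL² = 10
right sensor world pos = (-7, 3); dR² = 18
sL = 90/10 = 9
sR = 90/18 = 5
mL = -1/2·sL + -1·sR = -19/2
mR = 1/2·sL + 1/2·sR = 7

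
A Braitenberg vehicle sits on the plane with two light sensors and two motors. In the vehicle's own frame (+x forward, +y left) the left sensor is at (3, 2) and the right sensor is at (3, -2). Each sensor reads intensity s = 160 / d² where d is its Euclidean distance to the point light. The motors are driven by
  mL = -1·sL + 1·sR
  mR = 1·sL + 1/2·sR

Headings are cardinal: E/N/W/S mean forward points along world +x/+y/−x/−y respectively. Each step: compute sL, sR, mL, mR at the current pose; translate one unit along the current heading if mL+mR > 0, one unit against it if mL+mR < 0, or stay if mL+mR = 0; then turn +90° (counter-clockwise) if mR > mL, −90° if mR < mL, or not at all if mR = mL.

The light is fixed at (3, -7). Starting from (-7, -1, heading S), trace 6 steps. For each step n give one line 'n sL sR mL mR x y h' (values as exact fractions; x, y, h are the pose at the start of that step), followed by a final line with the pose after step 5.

n=0: pose=(-7,-1,S); sL=160/73, sR=160/153; mL=-12800/11169, mR=30320/11169; mL+mR=80/51 → advance +1; mR−mL=43120/11169 → turn +1·90°
n=1: pose=(-7,-2,E); sL=80/49, sR=80/29; mL=1600/1421, mR=4280/1421; mL+mR=120/29 → advance +1; mR−mL=2680/1421 → turn +1·90°
n=2: pose=(-6,-2,N); sL=32/37, sR=160/113; mL=2304/4181, mR=6576/4181; mL+mR=240/113 → advance +1; mR−mL=4272/4181 → turn +1·90°
n=3: pose=(-6,-1,W); sL=1, sR=10/13; mL=-3/13, mR=18/13; mL+mR=15/13 → advance +1; mR−mL=21/13 → turn +1·90°
n=4: pose=(-7,-1,S); sL=160/73, sR=160/153; mL=-12800/11169, mR=30320/11169; mL+mR=80/51 → advance +1; mR−mL=43120/11169 → turn +1·90°
n=5: pose=(-7,-2,E); sL=80/49, sR=80/29; mL=1600/1421, mR=4280/1421; mL+mR=120/29 → advance +1; mR−mL=2680/1421 → turn +1·90°

0 160/73 160/153 -12800/11169 30320/11169 -7 -1 S
1 80/49 80/29 1600/1421 4280/1421 -7 -2 E
2 32/37 160/113 2304/4181 6576/4181 -6 -2 N
3 1 10/13 -3/13 18/13 -6 -1 W
4 160/73 160/153 -12800/11169 30320/11169 -7 -1 S
5 80/49 80/29 1600/1421 4280/1421 -7 -2 E
final -6 -2 N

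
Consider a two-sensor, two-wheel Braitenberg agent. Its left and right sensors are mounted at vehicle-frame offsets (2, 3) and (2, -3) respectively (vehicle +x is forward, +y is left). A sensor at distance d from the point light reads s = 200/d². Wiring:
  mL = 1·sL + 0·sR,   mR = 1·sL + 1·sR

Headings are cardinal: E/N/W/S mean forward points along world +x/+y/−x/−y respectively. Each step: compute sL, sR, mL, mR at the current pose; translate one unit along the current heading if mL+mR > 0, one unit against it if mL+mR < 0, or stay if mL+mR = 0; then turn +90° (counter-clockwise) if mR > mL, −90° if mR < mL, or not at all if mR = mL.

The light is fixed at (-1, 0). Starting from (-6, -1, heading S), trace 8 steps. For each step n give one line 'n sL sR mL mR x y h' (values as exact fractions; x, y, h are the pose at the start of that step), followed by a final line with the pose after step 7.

0 200/13 200/73 200/13 17200/949 -6 -1 S
1 20 100/17 20 440/17 -6 -2 E
2 200/49 200 200/49 10000/49 -5 -2 N
3 50/13 5 50/13 115/13 -5 -1 W
4 200/13 200/73 200/13 17200/949 -6 -1 S
5 20 100/17 20 440/17 -6 -2 E
6 200/49 200 200/49 10000/49 -5 -2 N
7 50/13 5 50/13 115/13 -5 -1 W
final -6 -1 S

n=0: pose=(-6,-1,S); sL=200/13, sR=200/73; mL=200/13, mR=17200/949; mL+mR=31800/949 → advance +1; mR−mL=200/73 → turn +1·90°
n=1: pose=(-6,-2,E); sL=20, sR=100/17; mL=20, mR=440/17; mL+mR=780/17 → advance +1; mR−mL=100/17 → turn +1·90°
n=2: pose=(-5,-2,N); sL=200/49, sR=200; mL=200/49, mR=10000/49; mL+mR=10200/49 → advance +1; mR−mL=200 → turn +1·90°
n=3: pose=(-5,-1,W); sL=50/13, sR=5; mL=50/13, mR=115/13; mL+mR=165/13 → advance +1; mR−mL=5 → turn +1·90°
n=4: pose=(-6,-1,S); sL=200/13, sR=200/73; mL=200/13, mR=17200/949; mL+mR=31800/949 → advance +1; mR−mL=200/73 → turn +1·90°
n=5: pose=(-6,-2,E); sL=20, sR=100/17; mL=20, mR=440/17; mL+mR=780/17 → advance +1; mR−mL=100/17 → turn +1·90°
n=6: pose=(-5,-2,N); sL=200/49, sR=200; mL=200/49, mR=10000/49; mL+mR=10200/49 → advance +1; mR−mL=200 → turn +1·90°
n=7: pose=(-5,-1,W); sL=50/13, sR=5; mL=50/13, mR=115/13; mL+mR=165/13 → advance +1; mR−mL=5 → turn +1·90°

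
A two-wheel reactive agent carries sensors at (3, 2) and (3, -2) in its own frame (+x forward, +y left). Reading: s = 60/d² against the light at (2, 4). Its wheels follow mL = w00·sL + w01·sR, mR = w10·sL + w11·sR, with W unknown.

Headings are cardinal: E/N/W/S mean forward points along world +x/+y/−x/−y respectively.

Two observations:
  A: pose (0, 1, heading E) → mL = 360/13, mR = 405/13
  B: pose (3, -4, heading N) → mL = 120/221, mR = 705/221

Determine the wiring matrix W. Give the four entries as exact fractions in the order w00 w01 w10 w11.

obs A: pose=(0,1,E) → sL=30, sR=30/13, mL=360/13, mR=405/13
obs B: pose=(3,-4,N) → sL=30/13, sR=30/17, mL=120/221, mR=705/221
sensor matrix S = [[30, 30/13], [30/13, 30/17]]; det S = 136800/2873
solve [mL_A; mL_B] = S·[w00; w01] and [mR_A; mR_B] = S·[w10; w11]:
  w00 = 1, w01 = -1, w10 = 1, w11 = 1/2

1 -1 1 1/2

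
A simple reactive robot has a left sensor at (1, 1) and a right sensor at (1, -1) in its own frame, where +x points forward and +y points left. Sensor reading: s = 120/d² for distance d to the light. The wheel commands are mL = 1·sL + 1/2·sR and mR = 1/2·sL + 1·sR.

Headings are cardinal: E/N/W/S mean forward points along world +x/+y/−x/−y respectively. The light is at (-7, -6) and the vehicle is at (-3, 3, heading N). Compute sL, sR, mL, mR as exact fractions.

120/109 24/25 4308/2725 4116/2725

left sensor world pos  = (-4, 4); dL² = 109
right sensor world pos = (-2, 4); dR² = 125
sL = 120/109 = 120/109
sR = 120/125 = 24/25
mL = 1·sL + 1/2·sR = 4308/2725
mR = 1/2·sL + 1·sR = 4116/2725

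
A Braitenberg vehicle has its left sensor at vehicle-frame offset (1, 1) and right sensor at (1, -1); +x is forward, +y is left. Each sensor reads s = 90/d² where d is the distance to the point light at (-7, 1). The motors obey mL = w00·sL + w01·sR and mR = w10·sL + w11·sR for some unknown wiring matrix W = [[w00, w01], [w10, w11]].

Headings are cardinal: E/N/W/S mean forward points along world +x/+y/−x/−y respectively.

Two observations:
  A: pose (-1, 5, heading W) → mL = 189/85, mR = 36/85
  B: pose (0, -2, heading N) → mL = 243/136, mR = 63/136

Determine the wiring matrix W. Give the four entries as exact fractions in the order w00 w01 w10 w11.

1/2 1/2 1/2 -1/2

obs A: pose=(-1,5,W) → sL=45/17, sR=9/5, mL=189/85, mR=36/85
obs B: pose=(0,-2,N) → sL=9/4, sR=45/34, mL=243/136, mR=63/136
sensor matrix S = [[45/17, 9/5], [9/4, 45/34]]; det S = -3159/5780
solve [mL_A; mL_B] = S·[w00; w01] and [mR_A; mR_B] = S·[w10; w11]:
  w00 = 1/2, w01 = 1/2, w10 = 1/2, w11 = -1/2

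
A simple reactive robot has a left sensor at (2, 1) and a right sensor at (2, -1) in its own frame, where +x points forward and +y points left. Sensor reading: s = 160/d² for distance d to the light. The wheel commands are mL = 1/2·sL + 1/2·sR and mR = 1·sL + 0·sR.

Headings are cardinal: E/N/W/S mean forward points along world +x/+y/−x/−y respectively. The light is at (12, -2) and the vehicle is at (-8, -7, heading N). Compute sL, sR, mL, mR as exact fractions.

left sensor world pos  = (-9, -5); dL² = 450
right sensor world pos = (-7, -5); dR² = 370
sL = 160/450 = 16/45
sR = 160/370 = 16/37
mL = 1/2·sL + 1/2·sR = 656/1665
mR = 1·sL + 0·sR = 16/45

16/45 16/37 656/1665 16/45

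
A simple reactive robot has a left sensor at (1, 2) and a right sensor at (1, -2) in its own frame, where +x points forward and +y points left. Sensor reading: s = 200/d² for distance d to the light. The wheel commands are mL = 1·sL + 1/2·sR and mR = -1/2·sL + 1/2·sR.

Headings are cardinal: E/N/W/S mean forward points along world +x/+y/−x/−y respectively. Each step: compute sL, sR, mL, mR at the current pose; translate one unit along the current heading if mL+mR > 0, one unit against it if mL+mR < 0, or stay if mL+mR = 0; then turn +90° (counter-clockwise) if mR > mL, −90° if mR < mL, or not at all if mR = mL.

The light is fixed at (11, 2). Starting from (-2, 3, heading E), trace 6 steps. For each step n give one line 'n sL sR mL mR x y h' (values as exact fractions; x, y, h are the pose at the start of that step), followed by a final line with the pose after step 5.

n=0: pose=(-2,3,E); sL=200/153, sR=40/29; mL=8860/4437, mR=160/4437; mL+mR=9020/4437 → advance +1; mR−mL=-100/51 → turn -1·90°
n=1: pose=(-1,3,S); sL=2, sR=50/49; mL=123/49, mR=-24/49; mL+mR=99/49 → advance +1; mR−mL=-3 → turn -1·90°
n=2: pose=(-1,2,W); sL=200/173, sR=200/173; mL=300/173, mR=0; mL+mR=300/173 → advance +1; mR−mL=-300/173 → turn -1·90°
n=3: pose=(-2,2,N); sL=100/113, sR=100/61; mL=11750/6893, mR=2600/6893; mL+mR=14350/6893 → advance +1; mR−mL=-150/113 → turn -1·90°
n=4: pose=(-2,3,E); sL=200/153, sR=40/29; mL=8860/4437, mR=160/4437; mL+mR=9020/4437 → advance +1; mR−mL=-100/51 → turn -1·90°
n=5: pose=(-1,3,S); sL=2, sR=50/49; mL=123/49, mR=-24/49; mL+mR=99/49 → advance +1; mR−mL=-3 → turn -1·90°

0 200/153 40/29 8860/4437 160/4437 -2 3 E
1 2 50/49 123/49 -24/49 -1 3 S
2 200/173 200/173 300/173 0 -1 2 W
3 100/113 100/61 11750/6893 2600/6893 -2 2 N
4 200/153 40/29 8860/4437 160/4437 -2 3 E
5 2 50/49 123/49 -24/49 -1 3 S
final -1 2 W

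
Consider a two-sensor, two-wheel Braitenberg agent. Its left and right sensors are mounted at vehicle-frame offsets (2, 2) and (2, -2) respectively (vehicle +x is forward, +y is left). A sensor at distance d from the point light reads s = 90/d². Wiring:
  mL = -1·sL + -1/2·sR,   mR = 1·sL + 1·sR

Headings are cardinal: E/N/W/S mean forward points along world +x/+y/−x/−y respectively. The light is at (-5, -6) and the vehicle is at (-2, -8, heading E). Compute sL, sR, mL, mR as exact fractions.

18/5 90/41 -963/205 1188/205

left sensor world pos  = (0, -6); dL² = 25
right sensor world pos = (0, -10); dR² = 41
sL = 90/25 = 18/5
sR = 90/41 = 90/41
mL = -1·sL + -1/2·sR = -963/205
mR = 1·sL + 1·sR = 1188/205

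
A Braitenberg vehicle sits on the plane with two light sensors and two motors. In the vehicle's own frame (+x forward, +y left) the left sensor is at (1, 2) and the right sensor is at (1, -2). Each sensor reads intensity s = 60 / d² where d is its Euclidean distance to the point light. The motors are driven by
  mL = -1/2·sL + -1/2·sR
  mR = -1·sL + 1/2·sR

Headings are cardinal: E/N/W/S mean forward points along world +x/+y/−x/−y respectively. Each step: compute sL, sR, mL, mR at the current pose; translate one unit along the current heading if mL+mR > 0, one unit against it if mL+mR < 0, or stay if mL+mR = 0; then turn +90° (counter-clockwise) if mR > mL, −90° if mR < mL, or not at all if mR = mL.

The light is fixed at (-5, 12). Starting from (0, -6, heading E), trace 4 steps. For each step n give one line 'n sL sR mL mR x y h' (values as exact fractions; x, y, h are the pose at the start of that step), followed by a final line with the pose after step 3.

0 15/73 15/109 -1365/7957 -2175/15914 0 -6 E
1 60/293 12/65 -3708/19045 -2142/19045 -1 -6 N
2 2/15 30/149 -374/2235 -73/2235 -1 -7 W
3 60/449 60/409 -25740/183641 -11070/183641 0 -7 S
final 0 -6 E

n=0: pose=(0,-6,E); sL=15/73, sR=15/109; mL=-1365/7957, mR=-2175/15914; mL+mR=-45/146 → advance -1; mR−mL=555/15914 → turn +1·90°
n=1: pose=(-1,-6,N); sL=60/293, sR=12/65; mL=-3708/19045, mR=-2142/19045; mL+mR=-90/293 → advance -1; mR−mL=1566/19045 → turn +1·90°
n=2: pose=(-1,-7,W); sL=2/15, sR=30/149; mL=-374/2235, mR=-73/2235; mL+mR=-1/5 → advance -1; mR−mL=301/2235 → turn +1·90°
n=3: pose=(0,-7,S); sL=60/449, sR=60/409; mL=-25740/183641, mR=-11070/183641; mL+mR=-90/449 → advance -1; mR−mL=14670/183641 → turn +1·90°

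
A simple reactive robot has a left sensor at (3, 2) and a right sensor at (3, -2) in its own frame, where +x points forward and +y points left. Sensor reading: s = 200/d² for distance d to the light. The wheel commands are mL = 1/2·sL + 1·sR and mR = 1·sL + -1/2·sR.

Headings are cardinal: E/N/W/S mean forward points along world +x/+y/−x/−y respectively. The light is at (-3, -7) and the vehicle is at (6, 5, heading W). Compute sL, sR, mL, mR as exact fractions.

25/17 25/29 1575/986 1025/986

left sensor world pos  = (3, 3); dL² = 136
right sensor world pos = (3, 7); dR² = 232
sL = 200/136 = 25/17
sR = 200/232 = 25/29
mL = 1/2·sL + 1·sR = 1575/986
mR = 1·sL + -1/2·sR = 1025/986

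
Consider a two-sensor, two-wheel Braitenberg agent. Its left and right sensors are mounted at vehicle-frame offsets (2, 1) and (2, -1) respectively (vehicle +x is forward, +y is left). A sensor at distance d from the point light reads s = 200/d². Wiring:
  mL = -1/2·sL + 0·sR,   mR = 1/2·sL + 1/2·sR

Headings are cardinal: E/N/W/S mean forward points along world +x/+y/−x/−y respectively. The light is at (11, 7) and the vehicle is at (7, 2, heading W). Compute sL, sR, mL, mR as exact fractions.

25/9 50/13 -25/18 775/234

left sensor world pos  = (5, 1); dL² = 72
right sensor world pos = (5, 3); dR² = 52
sL = 200/72 = 25/9
sR = 200/52 = 50/13
mL = -1/2·sL + 0·sR = -25/18
mR = 1/2·sL + 1/2·sR = 775/234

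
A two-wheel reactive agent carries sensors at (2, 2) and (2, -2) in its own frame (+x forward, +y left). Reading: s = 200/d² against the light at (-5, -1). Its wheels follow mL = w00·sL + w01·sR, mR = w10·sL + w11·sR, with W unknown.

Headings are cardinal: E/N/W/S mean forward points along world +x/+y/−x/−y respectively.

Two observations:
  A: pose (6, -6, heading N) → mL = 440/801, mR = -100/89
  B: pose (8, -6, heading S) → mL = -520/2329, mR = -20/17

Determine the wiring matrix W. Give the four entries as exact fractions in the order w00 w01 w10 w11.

1/2 -1/2 0 -1

obs A: pose=(6,-6,N) → sL=20/9, sR=100/89, mL=440/801, mR=-100/89
obs B: pose=(8,-6,S) → sL=100/137, sR=20/17, mL=-520/2329, mR=-20/17
sensor matrix S = [[20/9, 100/89], [100/137, 20/17]]; det S = 3347200/1865529
solve [mL_A; mL_B] = S·[w00; w01] and [mR_A; mR_B] = S·[w10; w11]:
  w00 = 1/2, w01 = -1/2, w10 = 0, w11 = -1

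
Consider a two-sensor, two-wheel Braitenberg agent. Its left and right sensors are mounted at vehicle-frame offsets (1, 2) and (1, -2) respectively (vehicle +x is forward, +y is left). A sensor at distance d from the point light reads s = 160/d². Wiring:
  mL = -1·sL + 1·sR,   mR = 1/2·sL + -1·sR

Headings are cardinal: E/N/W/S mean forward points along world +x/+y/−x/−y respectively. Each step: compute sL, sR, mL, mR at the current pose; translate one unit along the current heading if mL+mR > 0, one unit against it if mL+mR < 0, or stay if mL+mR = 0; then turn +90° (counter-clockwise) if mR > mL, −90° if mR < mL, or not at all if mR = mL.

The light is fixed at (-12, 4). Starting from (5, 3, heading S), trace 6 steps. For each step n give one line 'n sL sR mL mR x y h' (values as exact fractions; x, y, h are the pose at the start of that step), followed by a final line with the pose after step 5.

0 32/73 160/229 4352/16717 -8016/16717 5 3 S
1 8/13 8/13 0 -4/13 5 4 W
2 160/257 160/401 -23040/103057 -9040/103057 6 4 N
3 80/149 16/29 64/4321 -1224/4321 6 3 W
4 160/289 160/441 -24320/127449 -10960/127449 7 3 N
5 8/17 40/81 32/1377 -356/1377 7 2 W
final 8 2 N

n=0: pose=(5,3,S); sL=32/73, sR=160/229; mL=4352/16717, mR=-8016/16717; mL+mR=-16/73 → advance -1; mR−mL=-12368/16717 → turn -1·90°
n=1: pose=(5,4,W); sL=8/13, sR=8/13; mL=0, mR=-4/13; mL+mR=-4/13 → advance -1; mR−mL=-4/13 → turn -1·90°
n=2: pose=(6,4,N); sL=160/257, sR=160/401; mL=-23040/103057, mR=-9040/103057; mL+mR=-80/257 → advance -1; mR−mL=14000/103057 → turn +1·90°
n=3: pose=(6,3,W); sL=80/149, sR=16/29; mL=64/4321, mR=-1224/4321; mL+mR=-40/149 → advance -1; mR−mL=-1288/4321 → turn -1·90°
n=4: pose=(7,3,N); sL=160/289, sR=160/441; mL=-24320/127449, mR=-10960/127449; mL+mR=-80/289 → advance -1; mR−mL=13360/127449 → turn +1·90°
n=5: pose=(7,2,W); sL=8/17, sR=40/81; mL=32/1377, mR=-356/1377; mL+mR=-4/17 → advance -1; mR−mL=-388/1377 → turn -1·90°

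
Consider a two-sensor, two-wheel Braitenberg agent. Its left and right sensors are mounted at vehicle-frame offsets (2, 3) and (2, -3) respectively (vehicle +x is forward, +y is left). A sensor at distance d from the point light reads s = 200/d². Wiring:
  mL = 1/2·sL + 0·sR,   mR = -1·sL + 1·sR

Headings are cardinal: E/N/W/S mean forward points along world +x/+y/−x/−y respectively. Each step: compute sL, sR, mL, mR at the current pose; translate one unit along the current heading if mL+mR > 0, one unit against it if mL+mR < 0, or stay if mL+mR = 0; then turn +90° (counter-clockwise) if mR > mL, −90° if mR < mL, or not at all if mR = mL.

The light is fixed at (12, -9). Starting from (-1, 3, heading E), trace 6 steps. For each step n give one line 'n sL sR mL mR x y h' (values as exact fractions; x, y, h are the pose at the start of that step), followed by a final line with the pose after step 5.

0 100/173 100/101 50/173 7200/17473 -1 3 E
1 200/421 200/277 100/421 28800/116617 0 3 N
2 25/37 50/113 25/74 -975/4181 0 4 W
3 200/481 8/13 100/481 96/481 -1 4 N
4 20/41 100/121 10/41 1680/4961 -1 5 E
5 200/481 200/337 100/481 28800/162097 0 5 N
final 0 6 E

n=0: pose=(-1,3,E); sL=100/173, sR=100/101; mL=50/173, mR=7200/17473; mL+mR=12250/17473 → advance +1; mR−mL=2150/17473 → turn +1·90°
n=1: pose=(0,3,N); sL=200/421, sR=200/277; mL=100/421, mR=28800/116617; mL+mR=56500/116617 → advance +1; mR−mL=1100/116617 → turn +1·90°
n=2: pose=(0,4,W); sL=25/37, sR=50/113; mL=25/74, mR=-975/4181; mL+mR=875/8362 → advance +1; mR−mL=-4775/8362 → turn -1·90°
n=3: pose=(-1,4,N); sL=200/481, sR=8/13; mL=100/481, mR=96/481; mL+mR=196/481 → advance +1; mR−mL=-4/481 → turn -1·90°
n=4: pose=(-1,5,E); sL=20/41, sR=100/121; mL=10/41, mR=1680/4961; mL+mR=2890/4961 → advance +1; mR−mL=470/4961 → turn +1·90°
n=5: pose=(0,5,N); sL=200/481, sR=200/337; mL=100/481, mR=28800/162097; mL+mR=62500/162097 → advance +1; mR−mL=-4900/162097 → turn -1·90°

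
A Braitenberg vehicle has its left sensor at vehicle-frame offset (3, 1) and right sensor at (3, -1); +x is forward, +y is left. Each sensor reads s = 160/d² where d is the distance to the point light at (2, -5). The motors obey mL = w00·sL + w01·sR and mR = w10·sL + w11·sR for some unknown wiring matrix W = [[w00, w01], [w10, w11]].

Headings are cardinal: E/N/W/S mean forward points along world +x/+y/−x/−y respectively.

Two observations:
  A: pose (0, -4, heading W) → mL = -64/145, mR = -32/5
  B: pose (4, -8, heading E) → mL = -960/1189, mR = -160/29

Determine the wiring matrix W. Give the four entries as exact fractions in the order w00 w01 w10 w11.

-1/2 1/2 -1 0

obs A: pose=(0,-4,W) → sL=32/5, sR=160/29, mL=-64/145, mR=-32/5
obs B: pose=(4,-8,E) → sL=160/29, sR=160/41, mL=-960/1189, mR=-160/29
sensor matrix S = [[32/5, 160/29], [160/29, 160/41]]; det S = -188416/34481
solve [mL_A; mL_B] = S·[w00; w01] and [mR_A; mR_B] = S·[w10; w11]:
  w00 = -1/2, w01 = 1/2, w10 = -1, w11 = 0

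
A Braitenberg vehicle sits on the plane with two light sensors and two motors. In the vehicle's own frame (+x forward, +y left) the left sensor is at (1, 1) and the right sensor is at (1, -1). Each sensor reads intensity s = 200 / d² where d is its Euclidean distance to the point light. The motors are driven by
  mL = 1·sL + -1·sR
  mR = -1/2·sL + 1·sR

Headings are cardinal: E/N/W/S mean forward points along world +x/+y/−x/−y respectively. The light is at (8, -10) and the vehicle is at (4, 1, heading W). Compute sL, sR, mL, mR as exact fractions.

left sensor world pos  = (3, 0); dL² = 125
right sensor world pos = (3, 2); dR² = 169
sL = 200/125 = 8/5
sR = 200/169 = 200/169
mL = 1·sL + -1·sR = 352/845
mR = -1/2·sL + 1·sR = 324/845

8/5 200/169 352/845 324/845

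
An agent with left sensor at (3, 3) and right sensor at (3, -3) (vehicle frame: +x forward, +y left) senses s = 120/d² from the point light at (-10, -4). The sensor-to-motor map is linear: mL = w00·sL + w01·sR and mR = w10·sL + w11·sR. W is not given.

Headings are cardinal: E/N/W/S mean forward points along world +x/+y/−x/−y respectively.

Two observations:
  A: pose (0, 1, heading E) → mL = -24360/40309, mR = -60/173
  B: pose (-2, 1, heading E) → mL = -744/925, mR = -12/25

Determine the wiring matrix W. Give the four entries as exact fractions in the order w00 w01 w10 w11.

obs A: pose=(0,1,E) → sL=120/233, sR=120/173, mL=-24360/40309, mR=-60/173
obs B: pose=(-2,1,E) → sL=24/37, sR=24/25, mL=-744/925, mR=-12/25
sensor matrix S = [[120/233, 120/173], [24/37, 24/25]]; det S = 331776/7457165
solve [mL_A; mL_B] = S·[w00; w01] and [mR_A; mR_B] = S·[w10; w11]:
  w00 = -1/2, w01 = -1/2, w10 = 0, w11 = -1/2

-1/2 -1/2 0 -1/2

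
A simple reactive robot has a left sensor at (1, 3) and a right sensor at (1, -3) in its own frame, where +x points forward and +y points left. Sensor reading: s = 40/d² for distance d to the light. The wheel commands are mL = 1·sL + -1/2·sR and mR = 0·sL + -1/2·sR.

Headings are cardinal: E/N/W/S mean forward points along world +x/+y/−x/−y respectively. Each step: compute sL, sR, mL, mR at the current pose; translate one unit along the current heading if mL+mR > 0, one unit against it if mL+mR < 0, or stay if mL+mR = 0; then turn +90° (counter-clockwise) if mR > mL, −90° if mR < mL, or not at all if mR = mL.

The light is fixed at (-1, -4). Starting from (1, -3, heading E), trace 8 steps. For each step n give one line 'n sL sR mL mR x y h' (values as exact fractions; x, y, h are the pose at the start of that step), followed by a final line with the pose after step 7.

n=0: pose=(1,-3,E); sL=8/5, sR=40/13; mL=4/65, mR=-20/13; mL+mR=-96/65 → advance -1; mR−mL=-8/5 → turn -1·90°
n=1: pose=(0,-3,S); sL=5/2, sR=10; mL=-5/2, mR=-5; mL+mR=-15/2 → advance -1; mR−mL=-5/2 → turn -1·90°
n=2: pose=(0,-2,W); sL=40, sR=8/5; mL=196/5, mR=-4/5; mL+mR=192/5 → advance +1; mR−mL=-40 → turn -1·90°
n=3: pose=(-1,-2,N); sL=20/9, sR=20/9; mL=10/9, mR=-10/9; mL+mR=0 → advance +0; mR−mL=-20/9 → turn -1·90°
n=4: pose=(-1,-2,E); sL=20/13, sR=20; mL=-110/13, mR=-10; mL+mR=-240/13 → advance -1; mR−mL=-20/13 → turn -1·90°
n=5: pose=(-2,-2,S); sL=8, sR=40/17; mL=116/17, mR=-20/17; mL+mR=96/17 → advance +1; mR−mL=-8 → turn -1·90°
n=6: pose=(-2,-3,W); sL=5, sR=2; mL=4, mR=-1; mL+mR=3 → advance +1; mR−mL=-5 → turn -1·90°
n=7: pose=(-3,-3,N); sL=40/29, sR=8; mL=-76/29, mR=-4; mL+mR=-192/29 → advance -1; mR−mL=-40/29 → turn -1·90°

0 8/5 40/13 4/65 -20/13 1 -3 E
1 5/2 10 -5/2 -5 0 -3 S
2 40 8/5 196/5 -4/5 0 -2 W
3 20/9 20/9 10/9 -10/9 -1 -2 N
4 20/13 20 -110/13 -10 -1 -2 E
5 8 40/17 116/17 -20/17 -2 -2 S
6 5 2 4 -1 -2 -3 W
7 40/29 8 -76/29 -4 -3 -3 N
final -3 -4 E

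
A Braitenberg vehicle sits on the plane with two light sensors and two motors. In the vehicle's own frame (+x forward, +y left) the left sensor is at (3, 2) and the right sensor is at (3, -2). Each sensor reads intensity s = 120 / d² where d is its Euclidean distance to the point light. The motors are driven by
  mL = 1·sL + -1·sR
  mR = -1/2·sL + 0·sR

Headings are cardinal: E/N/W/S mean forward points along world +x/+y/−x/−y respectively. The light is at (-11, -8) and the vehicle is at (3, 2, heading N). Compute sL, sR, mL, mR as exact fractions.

left sensor world pos  = (1, 5); dL² = 313
right sensor world pos = (5, 5); dR² = 425
sL = 120/313 = 120/313
sR = 120/425 = 24/85
mL = 1·sL + -1·sR = 2688/26605
mR = -1/2·sL + 0·sR = -60/313

120/313 24/85 2688/26605 -60/313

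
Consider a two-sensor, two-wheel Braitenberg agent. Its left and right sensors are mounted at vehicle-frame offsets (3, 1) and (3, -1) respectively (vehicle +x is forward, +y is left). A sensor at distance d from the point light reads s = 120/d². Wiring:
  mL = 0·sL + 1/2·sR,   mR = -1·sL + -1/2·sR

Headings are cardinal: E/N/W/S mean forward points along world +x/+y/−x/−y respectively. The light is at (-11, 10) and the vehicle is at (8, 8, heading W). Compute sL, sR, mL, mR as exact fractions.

24/53 120/257 60/257 -9348/13621

left sensor world pos  = (5, 7); dL² = 265
right sensor world pos = (5, 9); dR² = 257
sL = 120/265 = 24/53
sR = 120/257 = 120/257
mL = 0·sL + 1/2·sR = 60/257
mR = -1·sL + -1/2·sR = -9348/13621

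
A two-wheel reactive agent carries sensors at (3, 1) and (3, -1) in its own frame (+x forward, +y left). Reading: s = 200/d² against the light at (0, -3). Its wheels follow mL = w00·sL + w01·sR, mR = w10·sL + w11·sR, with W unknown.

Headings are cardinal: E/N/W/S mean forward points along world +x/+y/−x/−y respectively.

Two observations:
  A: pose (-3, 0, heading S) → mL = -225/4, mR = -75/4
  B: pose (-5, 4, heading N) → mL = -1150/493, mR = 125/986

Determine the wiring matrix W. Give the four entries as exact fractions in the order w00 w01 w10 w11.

obs A: pose=(-3,0,S) → sL=50, sR=25/2, mL=-225/4, mR=-75/4
obs B: pose=(-5,4,N) → sL=25/17, sR=50/29, mL=-1150/493, mR=125/986
sensor matrix S = [[50, 25/2], [25/17, 50/29]]; det S = 66875/986
solve [mL_A; mL_B] = S·[w00; w01] and [mR_A; mR_B] = S·[w10; w11]:
  w00 = -1, w01 = -1/2, w10 = -1/2, w11 = 1/2

-1 -1/2 -1/2 1/2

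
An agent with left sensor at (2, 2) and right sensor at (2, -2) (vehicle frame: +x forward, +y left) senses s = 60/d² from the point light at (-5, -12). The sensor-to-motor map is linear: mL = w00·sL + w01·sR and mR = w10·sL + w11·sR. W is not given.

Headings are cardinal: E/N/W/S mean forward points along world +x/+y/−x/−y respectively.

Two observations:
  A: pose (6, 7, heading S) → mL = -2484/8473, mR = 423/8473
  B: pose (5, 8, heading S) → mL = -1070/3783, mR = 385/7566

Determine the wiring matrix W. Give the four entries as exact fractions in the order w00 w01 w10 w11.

obs A: pose=(6,7,S) → sL=30/229, sR=6/37, mL=-2484/8473, mR=423/8473
obs B: pose=(5,8,S) → sL=5/39, sR=15/97, mL=-1070/3783, mR=385/7566
sensor matrix S = [[30/229, 6/37], [5/39, 15/97]]; det S = -5680/10684453
solve [mL_A; mL_B] = S·[w00; w01] and [mR_A; mR_B] = S·[w10; w11]:
  w00 = -1, w01 = -1, w10 = 1, w11 = -1/2

-1 -1 1 -1/2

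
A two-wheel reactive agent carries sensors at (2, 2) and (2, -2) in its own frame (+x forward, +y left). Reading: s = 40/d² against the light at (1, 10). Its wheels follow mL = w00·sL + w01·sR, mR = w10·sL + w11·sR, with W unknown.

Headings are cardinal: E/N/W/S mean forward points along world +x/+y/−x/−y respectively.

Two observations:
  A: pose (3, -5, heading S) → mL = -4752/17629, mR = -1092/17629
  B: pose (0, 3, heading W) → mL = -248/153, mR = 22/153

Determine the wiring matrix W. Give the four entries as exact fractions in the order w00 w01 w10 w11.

obs A: pose=(3,-5,S) → sL=8/61, sR=40/289, mL=-4752/17629, mR=-1092/17629
obs B: pose=(0,3,W) → sL=4/9, sR=20/17, mL=-248/153, mR=22/153
sensor matrix S = [[8/61, 40/289], [4/9, 20/17]]; det S = 14720/158661
solve [mL_A; mL_B] = S·[w00; w01] and [mR_A; mR_B] = S·[w10; w11]:
  w00 = -1, w01 = -1, w10 = -1, w11 = 1/2

-1 -1 -1 1/2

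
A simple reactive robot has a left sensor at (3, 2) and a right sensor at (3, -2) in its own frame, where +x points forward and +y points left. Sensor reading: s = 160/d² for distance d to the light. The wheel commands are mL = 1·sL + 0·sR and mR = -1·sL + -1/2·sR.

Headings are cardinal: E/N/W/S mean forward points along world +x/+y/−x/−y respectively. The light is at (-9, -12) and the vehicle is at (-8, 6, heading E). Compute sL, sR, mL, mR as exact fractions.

5/13 10/17 5/13 -150/221

left sensor world pos  = (-5, 8); dL² = 416
right sensor world pos = (-5, 4); dR² = 272
sL = 160/416 = 5/13
sR = 160/272 = 10/17
mL = 1·sL + 0·sR = 5/13
mR = -1·sL + -1/2·sR = -150/221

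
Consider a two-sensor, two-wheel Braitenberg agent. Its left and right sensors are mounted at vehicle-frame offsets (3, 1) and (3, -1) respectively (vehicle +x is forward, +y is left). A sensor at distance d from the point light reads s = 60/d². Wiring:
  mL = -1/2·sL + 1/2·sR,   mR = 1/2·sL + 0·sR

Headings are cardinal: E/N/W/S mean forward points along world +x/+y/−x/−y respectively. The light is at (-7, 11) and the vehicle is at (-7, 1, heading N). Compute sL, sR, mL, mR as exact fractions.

6/5 6/5 0 3/5

left sensor world pos  = (-8, 4); dL² = 50
right sensor world pos = (-6, 4); dR² = 50
sL = 60/50 = 6/5
sR = 60/50 = 6/5
mL = -1/2·sL + 1/2·sR = 0
mR = 1/2·sL + 0·sR = 3/5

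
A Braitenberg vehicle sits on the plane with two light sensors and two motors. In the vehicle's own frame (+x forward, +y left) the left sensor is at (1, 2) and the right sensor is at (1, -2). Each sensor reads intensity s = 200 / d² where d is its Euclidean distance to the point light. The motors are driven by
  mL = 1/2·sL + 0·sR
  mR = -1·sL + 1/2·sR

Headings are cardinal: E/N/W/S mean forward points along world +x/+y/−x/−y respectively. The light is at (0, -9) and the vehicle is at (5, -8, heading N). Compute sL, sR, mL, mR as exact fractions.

left sensor world pos  = (3, -7); dL² = 13
right sensor world pos = (7, -7); dR² = 53
sL = 200/13 = 200/13
sR = 200/53 = 200/53
mL = 1/2·sL + 0·sR = 100/13
mR = -1·sL + 1/2·sR = -9300/689

200/13 200/53 100/13 -9300/689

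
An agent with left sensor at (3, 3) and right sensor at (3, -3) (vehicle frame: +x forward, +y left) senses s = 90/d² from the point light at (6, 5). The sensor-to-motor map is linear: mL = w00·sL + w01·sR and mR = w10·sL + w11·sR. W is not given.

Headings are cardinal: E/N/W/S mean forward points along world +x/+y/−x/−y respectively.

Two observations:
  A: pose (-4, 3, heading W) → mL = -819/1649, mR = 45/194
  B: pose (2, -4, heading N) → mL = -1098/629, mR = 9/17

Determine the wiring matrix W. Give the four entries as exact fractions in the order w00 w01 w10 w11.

-1/2 -1/2 1/2 0

obs A: pose=(-4,3,W) → sL=45/97, sR=9/17, mL=-819/1649, mR=45/194
obs B: pose=(2,-4,N) → sL=18/17, sR=90/37, mL=-1098/629, mR=9/17
sensor matrix S = [[45/97, 9/17], [18/17, 90/37]]; det S = 589032/1037221
solve [mL_A; mL_B] = S·[w00; w01] and [mR_A; mR_B] = S·[w10; w11]:
  w00 = -1/2, w01 = -1/2, w10 = 1/2, w11 = 0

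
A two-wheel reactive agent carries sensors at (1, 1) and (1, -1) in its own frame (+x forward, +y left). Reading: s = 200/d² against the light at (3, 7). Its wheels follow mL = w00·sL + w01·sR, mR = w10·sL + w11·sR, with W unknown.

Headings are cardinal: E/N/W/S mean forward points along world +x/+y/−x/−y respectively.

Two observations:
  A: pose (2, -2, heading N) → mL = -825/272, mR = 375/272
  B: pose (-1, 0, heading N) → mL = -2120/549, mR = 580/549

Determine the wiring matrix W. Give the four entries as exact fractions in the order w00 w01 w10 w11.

obs A: pose=(2,-2,N) → sL=50/17, sR=25/8, mL=-825/272, mR=375/272
obs B: pose=(-1,0,N) → sL=200/61, sR=40/9, mL=-2120/549, mR=580/549
sensor matrix S = [[50/17, 25/8], [200/61, 40/9]]; det S = 26375/9333
solve [mL_A; mL_B] = S·[w00; w01] and [mR_A; mR_B] = S·[w10; w11]:
  w00 = -1/2, w01 = -1/2, w10 = 1, w11 = -1/2

-1/2 -1/2 1 -1/2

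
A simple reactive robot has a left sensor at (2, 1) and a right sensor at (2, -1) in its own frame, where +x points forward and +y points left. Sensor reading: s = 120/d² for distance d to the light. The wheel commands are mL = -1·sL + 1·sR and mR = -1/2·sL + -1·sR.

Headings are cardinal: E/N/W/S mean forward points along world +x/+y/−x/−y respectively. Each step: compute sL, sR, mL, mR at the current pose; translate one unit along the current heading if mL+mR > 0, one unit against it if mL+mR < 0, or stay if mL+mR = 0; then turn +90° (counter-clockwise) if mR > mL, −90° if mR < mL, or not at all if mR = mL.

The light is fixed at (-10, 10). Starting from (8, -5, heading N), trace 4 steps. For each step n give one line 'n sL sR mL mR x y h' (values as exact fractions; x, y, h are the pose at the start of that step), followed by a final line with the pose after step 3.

n=0: pose=(8,-5,N); sL=60/229, sR=12/53; mL=-432/12137, mR=-4338/12137; mL+mR=-90/229 → advance -1; mR−mL=-3906/12137 → turn -1·90°
n=1: pose=(8,-6,E); sL=24/125, sR=120/689; mL=-1536/86125, mR=-23268/86125; mL+mR=-36/125 → advance -1; mR−mL=-21732/86125 → turn -1·90°
n=2: pose=(7,-6,S); sL=5/27, sR=6/29; mL=17/783, mR=-469/1566; mL+mR=-5/18 → advance -1; mR−mL=-503/1566 → turn -1·90°
n=3: pose=(7,-5,W); sL=120/481, sR=120/421; mL=7200/202501, mR=-82980/202501; mL+mR=-180/481 → advance -1; mR−mL=-90180/202501 → turn -1·90°

0 60/229 12/53 -432/12137 -4338/12137 8 -5 N
1 24/125 120/689 -1536/86125 -23268/86125 8 -6 E
2 5/27 6/29 17/783 -469/1566 7 -6 S
3 120/481 120/421 7200/202501 -82980/202501 7 -5 W
final 8 -5 N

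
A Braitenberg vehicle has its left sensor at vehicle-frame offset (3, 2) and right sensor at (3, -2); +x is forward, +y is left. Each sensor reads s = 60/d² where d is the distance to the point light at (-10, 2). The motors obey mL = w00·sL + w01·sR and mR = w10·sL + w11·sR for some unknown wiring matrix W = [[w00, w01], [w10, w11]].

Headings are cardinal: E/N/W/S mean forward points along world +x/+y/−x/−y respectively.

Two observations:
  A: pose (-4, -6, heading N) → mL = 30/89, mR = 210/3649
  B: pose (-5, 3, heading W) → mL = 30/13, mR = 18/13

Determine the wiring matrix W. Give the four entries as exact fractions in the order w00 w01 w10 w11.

obs A: pose=(-4,-6,N) → sL=60/41, sR=60/89, mL=30/89, mR=210/3649
obs B: pose=(-5,3,W) → sL=12, sR=60/13, mL=30/13, mR=18/13
sensor matrix S = [[60/41, 60/89], [12, 60/13]]; det S = -63360/47437
solve [mL_A; mL_B] = S·[w00; w01] and [mR_A; mR_B] = S·[w10; w11]:
  w00 = 0, w01 = 1/2, w10 = 1/2, w11 = -1

0 1/2 1/2 -1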